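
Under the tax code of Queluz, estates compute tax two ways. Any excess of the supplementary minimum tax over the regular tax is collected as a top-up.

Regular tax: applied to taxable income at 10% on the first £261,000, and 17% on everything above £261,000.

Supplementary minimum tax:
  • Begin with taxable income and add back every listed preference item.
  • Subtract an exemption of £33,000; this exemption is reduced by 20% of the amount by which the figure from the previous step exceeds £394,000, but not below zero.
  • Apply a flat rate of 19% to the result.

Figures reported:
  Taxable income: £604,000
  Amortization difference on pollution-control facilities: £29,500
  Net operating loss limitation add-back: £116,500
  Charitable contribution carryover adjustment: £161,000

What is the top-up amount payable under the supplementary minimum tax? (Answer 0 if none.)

£88,680

Supplementary minimum tax:
  Adjusted income: £604,000 + £29,500 + £116,500 + £161,000 = £911,000
  Exemption: 20% × (£911,000 − £394,000) = £103,400 ≥ £33,000, so the exemption is fully phased out
  Base: £911,000 − £0 = £911,000
  £911,000 × 19% = £173,090

Regular tax:
  £261,000 × 10% = £26,100
  £343,000 × 17% = £58,310
  → £84,410

Excess of supplementary minimum tax over regular tax: £173,090 − £84,410 = £88,680.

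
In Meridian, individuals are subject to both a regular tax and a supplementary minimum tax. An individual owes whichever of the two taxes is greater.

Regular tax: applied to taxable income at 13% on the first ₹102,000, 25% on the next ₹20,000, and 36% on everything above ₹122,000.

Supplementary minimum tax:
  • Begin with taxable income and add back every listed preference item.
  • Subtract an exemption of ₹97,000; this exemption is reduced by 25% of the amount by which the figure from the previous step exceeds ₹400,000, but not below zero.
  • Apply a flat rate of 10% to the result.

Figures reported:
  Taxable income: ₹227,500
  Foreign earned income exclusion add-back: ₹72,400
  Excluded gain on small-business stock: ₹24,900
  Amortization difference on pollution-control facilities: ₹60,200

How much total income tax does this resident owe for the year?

₹56,240

Supplementary minimum tax:
  Adjusted income: ₹227,500 + ₹72,400 + ₹24,900 + ₹60,200 = ₹385,000
  Exemption: ₹385,000 ≤ ₹400,000, so full ₹97,000 applies
  Base: ₹385,000 − ₹97,000 = ₹288,000
  ₹288,000 × 10% = ₹28,800

Regular tax:
  ₹102,000 × 13% = ₹13,260
  ₹20,000 × 25% = ₹5,000
  ₹105,500 × 36% = ₹37,980
  → ₹56,240

₹56,240 > ₹28,800, so the regular tax governs.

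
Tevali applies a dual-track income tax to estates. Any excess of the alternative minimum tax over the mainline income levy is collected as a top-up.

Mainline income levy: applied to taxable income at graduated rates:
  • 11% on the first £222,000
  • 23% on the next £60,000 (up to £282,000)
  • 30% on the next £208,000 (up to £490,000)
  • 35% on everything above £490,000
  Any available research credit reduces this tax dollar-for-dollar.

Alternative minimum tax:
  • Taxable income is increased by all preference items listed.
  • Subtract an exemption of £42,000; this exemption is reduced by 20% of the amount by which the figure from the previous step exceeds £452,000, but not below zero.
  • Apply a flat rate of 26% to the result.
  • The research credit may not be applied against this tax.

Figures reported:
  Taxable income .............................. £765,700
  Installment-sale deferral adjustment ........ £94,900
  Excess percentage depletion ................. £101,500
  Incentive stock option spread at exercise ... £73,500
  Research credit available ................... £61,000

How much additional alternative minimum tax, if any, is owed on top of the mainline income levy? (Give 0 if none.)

Mainline income levy:
  £222,000 × 11% = £24,420
  £60,000 × 23% = £13,800
  £208,000 × 30% = £62,400
  £275,700 × 35% = £96,495
  → £197,115
  Less research credit £61,000 → £136,115

Alternative minimum tax:
  Adjusted income: £765,700 + £94,900 + £101,500 + £73,500 = £1,035,600
  Exemption: 20% × (£1,035,600 − £452,000) = £116,720 ≥ £42,000, so the exemption is fully phased out
  Base: £1,035,600 − £0 = £1,035,600
  £1,035,600 × 26% = £269,256

Excess of alternative minimum tax over mainline income levy: £269,256 − £136,115 = £133,141.

£133,141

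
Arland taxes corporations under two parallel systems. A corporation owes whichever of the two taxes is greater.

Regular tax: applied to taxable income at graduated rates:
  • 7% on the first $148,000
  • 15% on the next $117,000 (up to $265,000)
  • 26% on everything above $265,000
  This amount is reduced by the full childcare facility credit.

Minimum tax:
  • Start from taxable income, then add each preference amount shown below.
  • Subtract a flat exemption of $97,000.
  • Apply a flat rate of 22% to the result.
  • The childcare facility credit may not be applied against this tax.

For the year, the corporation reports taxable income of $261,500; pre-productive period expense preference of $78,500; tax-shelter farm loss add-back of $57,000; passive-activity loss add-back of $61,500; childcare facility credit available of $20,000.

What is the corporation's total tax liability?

$79,530

Regular tax:
  $148,000 × 7% = $10,360
  $113,500 × 15% = $17,025
  → $27,385
  Less childcare facility credit $20,000 → $7,385

Minimum tax:
  Adjusted income: $261,500 + $78,500 + $57,000 + $61,500 = $458,500
  Less exemption $97,000 → base $361,500
  $361,500 × 22% = $79,530

$79,530 > $7,385, so the minimum tax is the binding amount.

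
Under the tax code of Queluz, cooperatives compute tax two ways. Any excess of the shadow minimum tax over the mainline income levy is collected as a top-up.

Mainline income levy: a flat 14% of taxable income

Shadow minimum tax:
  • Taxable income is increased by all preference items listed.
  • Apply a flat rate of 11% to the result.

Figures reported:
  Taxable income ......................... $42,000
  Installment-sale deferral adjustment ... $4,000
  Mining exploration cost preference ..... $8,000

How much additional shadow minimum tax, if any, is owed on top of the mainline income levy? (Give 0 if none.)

Mainline income levy:
  $42,000 × 14% = $5,880

Shadow minimum tax:
  Adjusted income: $42,000 + $4,000 + $8,000 = $54,000
  $54,000 × 11% = $5,940

Excess of shadow minimum tax over mainline income levy: $5,940 − $5,880 = $60.

$60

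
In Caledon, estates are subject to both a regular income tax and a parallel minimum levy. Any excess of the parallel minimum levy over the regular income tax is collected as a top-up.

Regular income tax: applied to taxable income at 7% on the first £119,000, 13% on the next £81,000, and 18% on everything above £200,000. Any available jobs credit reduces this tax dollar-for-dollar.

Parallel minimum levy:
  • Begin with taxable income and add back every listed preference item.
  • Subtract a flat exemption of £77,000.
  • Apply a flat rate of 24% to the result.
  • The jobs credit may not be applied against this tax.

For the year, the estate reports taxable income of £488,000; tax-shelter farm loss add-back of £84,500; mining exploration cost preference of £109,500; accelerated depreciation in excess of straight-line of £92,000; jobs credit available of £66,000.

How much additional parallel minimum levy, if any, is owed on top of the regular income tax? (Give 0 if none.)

£162,580

Regular income tax:
  £119,000 × 7% = £8,330
  £81,000 × 13% = £10,530
  £288,000 × 18% = £51,840
  → £70,700
  Less jobs credit £66,000 → £4,700

Parallel minimum levy:
  Adjusted income: £488,000 + £84,500 + £109,500 + £92,000 = £774,000
  Less exemption £77,000 → base £697,000
  £697,000 × 24% = £167,280

Excess of parallel minimum levy over regular income tax: £167,280 − £4,700 = £162,580.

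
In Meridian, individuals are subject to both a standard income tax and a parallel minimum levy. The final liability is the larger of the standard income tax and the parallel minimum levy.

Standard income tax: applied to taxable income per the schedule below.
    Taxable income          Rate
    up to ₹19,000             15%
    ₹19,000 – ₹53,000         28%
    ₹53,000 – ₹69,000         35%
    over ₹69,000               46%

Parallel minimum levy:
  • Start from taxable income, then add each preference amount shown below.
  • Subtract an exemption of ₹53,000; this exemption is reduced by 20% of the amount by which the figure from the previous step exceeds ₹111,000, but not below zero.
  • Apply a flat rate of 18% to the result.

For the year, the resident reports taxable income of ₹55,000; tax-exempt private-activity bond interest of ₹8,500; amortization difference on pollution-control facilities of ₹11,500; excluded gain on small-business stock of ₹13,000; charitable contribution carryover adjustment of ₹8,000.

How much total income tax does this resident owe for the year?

Parallel minimum levy:
  Adjusted income: ₹55,000 + ₹8,500 + ₹11,500 + ₹13,000 + ₹8,000 = ₹96,000
  Exemption: ₹96,000 ≤ ₹111,000, so full ₹53,000 applies
  Base: ₹96,000 − ₹53,000 = ₹43,000
  ₹43,000 × 18% = ₹7,740

Standard income tax:
  ₹19,000 × 15% = ₹2,850
  ₹34,000 × 28% = ₹9,520
  ₹2,000 × 35% = ₹700
  → ₹13,070

₹13,070 > ₹7,740, so the standard income tax governs.

₹13,070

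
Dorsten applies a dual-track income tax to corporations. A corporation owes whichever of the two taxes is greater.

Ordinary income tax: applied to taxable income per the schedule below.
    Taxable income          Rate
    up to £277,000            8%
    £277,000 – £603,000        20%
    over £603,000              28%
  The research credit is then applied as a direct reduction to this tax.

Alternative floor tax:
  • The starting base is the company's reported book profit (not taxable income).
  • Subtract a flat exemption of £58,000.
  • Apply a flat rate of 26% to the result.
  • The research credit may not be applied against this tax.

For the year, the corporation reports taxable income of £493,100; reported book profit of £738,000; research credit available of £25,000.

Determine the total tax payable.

£176,800

Ordinary income tax:
  £277,000 × 8% = £22,160
  £216,100 × 20% = £43,220
  → £65,380
  Less research credit £25,000 → £40,380

Alternative floor tax:
  Base (reported book profit): £738,000
  Less exemption £58,000 → base £680,000
  £680,000 × 26% = £176,800

£176,800 > £40,380, so the alternative floor tax is the binding amount.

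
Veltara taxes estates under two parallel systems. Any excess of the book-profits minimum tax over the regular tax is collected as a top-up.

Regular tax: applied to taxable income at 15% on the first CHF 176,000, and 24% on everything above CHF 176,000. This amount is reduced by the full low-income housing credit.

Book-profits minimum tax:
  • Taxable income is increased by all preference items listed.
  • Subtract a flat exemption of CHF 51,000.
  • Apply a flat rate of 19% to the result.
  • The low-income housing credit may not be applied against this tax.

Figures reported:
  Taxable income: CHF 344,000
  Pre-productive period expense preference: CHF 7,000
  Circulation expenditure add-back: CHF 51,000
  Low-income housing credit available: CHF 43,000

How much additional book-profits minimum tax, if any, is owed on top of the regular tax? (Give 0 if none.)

Regular tax:
  CHF 176,000 × 15% = CHF 26,400
  CHF 168,000 × 24% = CHF 40,320
  → CHF 66,720
  Less low-income housing credit CHF 43,000 → CHF 23,720

Book-profits minimum tax:
  Adjusted income: CHF 344,000 + CHF 7,000 + CHF 51,000 = CHF 402,000
  Less exemption CHF 51,000 → base CHF 351,000
  CHF 351,000 × 19% = CHF 66,690

Excess of book-profits minimum tax over regular tax: CHF 66,690 − CHF 23,720 = CHF 42,970.

CHF 42,970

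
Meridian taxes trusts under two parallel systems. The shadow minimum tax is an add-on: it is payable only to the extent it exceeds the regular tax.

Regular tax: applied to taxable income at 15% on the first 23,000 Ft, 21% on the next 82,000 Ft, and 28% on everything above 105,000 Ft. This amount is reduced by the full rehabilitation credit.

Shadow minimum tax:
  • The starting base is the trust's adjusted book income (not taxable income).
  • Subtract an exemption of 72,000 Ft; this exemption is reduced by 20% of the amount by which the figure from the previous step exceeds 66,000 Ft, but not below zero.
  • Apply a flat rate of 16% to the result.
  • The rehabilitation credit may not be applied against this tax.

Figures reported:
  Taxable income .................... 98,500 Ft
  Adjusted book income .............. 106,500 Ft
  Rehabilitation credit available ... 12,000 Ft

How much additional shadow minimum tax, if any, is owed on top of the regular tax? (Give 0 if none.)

0 Ft

Shadow minimum tax:
  Base (adjusted book income): 106,500 Ft
  Exemption: 72,000 Ft − 20% × (106,500 Ft − 66,000 Ft) = 72,000 Ft − 8,100 Ft = 63,900 Ft
  Base: 106,500 Ft − 63,900 Ft = 42,600 Ft
  42,600 Ft × 16% = 6,816 Ft

Regular tax:
  23,000 Ft × 15% = 3,450 Ft
  75,500 Ft × 21% = 15,855 Ft
  → 19,305 Ft
  Less rehabilitation credit 12,000 Ft → 7,305 Ft

6,816 Ft ≤ 7,305 Ft, so no add-on is due.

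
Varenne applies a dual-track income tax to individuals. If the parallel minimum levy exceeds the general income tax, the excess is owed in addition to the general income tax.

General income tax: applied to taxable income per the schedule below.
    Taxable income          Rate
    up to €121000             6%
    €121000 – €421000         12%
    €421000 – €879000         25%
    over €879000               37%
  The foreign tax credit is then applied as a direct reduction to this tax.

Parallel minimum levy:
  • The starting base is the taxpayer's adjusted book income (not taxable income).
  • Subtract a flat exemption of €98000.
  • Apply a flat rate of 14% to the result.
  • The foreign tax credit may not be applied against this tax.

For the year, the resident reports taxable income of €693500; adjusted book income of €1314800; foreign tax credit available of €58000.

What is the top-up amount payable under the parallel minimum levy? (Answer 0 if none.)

€116967

Parallel minimum levy:
  Base (adjusted book income): €1314800
  Less exemption €98000 → base €1216800
  €1216800 × 14% = €170352

General income tax:
  €121000 × 6% = €7260
  €300000 × 12% = €36000
  €272500 × 25% = €68125
  → €111385
  Less foreign tax credit €58000 → €53385

Excess of parallel minimum levy over general income tax: €170352 − €53385 = €116967.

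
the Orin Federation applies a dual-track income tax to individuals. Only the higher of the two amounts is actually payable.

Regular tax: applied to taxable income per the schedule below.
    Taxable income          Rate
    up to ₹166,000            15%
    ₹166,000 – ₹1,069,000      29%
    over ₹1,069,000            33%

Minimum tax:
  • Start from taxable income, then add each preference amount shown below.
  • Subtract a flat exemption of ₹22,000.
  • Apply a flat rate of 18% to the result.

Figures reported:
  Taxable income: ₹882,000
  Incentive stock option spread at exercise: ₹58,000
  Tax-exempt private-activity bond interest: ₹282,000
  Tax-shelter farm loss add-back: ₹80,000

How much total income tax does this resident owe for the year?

Minimum tax:
  Adjusted income: ₹882,000 + ₹58,000 + ₹282,000 + ₹80,000 = ₹1,302,000
  Less exemption ₹22,000 → base ₹1,280,000
  ₹1,280,000 × 18% = ₹230,400

Regular tax:
  ₹166,000 × 15% = ₹24,900
  ₹716,000 × 29% = ₹207,640
  → ₹232,540

₹232,540 > ₹230,400, so the regular tax governs.

₹232,540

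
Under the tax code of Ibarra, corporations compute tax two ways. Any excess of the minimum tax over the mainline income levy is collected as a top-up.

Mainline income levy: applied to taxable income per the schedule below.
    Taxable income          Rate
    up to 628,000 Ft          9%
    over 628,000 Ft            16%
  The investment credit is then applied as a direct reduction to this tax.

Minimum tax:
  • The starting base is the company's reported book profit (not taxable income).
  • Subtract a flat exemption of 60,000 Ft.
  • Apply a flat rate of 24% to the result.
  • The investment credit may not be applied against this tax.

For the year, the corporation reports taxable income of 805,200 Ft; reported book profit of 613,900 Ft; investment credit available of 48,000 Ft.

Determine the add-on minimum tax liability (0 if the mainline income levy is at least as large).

96,064 Ft

Mainline income levy:
  628,000 Ft × 9% = 56,520 Ft
  177,200 Ft × 16% = 28,352 Ft
  → 84,872 Ft
  Less investment credit 48,000 Ft → 36,872 Ft

Minimum tax:
  Base (reported book profit): 613,900 Ft
  Less exemption 60,000 Ft → base 553,900 Ft
  553,900 Ft × 24% = 132,936 Ft

Excess of minimum tax over mainline income levy: 132,936 Ft − 36,872 Ft = 96,064 Ft.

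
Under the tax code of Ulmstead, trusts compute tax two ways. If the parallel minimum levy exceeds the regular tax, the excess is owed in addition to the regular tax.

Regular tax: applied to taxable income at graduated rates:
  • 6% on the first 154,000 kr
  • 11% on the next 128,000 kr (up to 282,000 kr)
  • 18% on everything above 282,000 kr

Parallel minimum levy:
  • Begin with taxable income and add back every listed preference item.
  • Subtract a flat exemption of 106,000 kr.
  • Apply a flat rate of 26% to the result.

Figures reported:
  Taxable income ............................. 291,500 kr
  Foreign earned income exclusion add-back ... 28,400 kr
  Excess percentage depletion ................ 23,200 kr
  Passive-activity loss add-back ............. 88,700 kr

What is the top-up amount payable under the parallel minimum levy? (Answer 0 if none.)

59,678 kr

Regular tax:
  154,000 kr × 6% = 9,240 kr
  128,000 kr × 11% = 14,080 kr
  9,500 kr × 18% = 1,710 kr
  → 25,030 kr

Parallel minimum levy:
  Adjusted income: 291,500 kr + 28,400 kr + 23,200 kr + 88,700 kr = 431,800 kr
  Less exemption 106,000 kr → base 325,800 kr
  325,800 kr × 26% = 84,708 kr

Excess of parallel minimum levy over regular tax: 84,708 kr − 25,030 kr = 59,678 kr.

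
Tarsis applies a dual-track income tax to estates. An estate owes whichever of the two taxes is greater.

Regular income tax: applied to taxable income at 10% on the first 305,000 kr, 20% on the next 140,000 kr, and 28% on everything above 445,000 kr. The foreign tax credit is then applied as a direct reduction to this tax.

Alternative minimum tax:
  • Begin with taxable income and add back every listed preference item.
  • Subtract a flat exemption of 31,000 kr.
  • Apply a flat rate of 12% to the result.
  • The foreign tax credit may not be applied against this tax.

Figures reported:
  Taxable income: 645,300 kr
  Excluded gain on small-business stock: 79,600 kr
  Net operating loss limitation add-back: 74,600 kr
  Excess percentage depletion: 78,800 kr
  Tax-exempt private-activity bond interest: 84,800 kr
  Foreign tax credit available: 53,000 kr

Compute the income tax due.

Regular income tax:
  305,000 kr × 10% = 30,500 kr
  140,000 kr × 20% = 28,000 kr
  200,300 kr × 28% = 56,084 kr
  → 114,584 kr
  Less foreign tax credit 53,000 kr → 61,584 kr

Alternative minimum tax:
  Adjusted income: 645,300 kr + 79,600 kr + 74,600 kr + 78,800 kr + 84,800 kr = 963,100 kr
  Less exemption 31,000 kr → base 932,100 kr
  932,100 kr × 12% = 111,852 kr

111,852 kr > 61,584 kr, so the alternative minimum tax is the binding amount.

111,852 kr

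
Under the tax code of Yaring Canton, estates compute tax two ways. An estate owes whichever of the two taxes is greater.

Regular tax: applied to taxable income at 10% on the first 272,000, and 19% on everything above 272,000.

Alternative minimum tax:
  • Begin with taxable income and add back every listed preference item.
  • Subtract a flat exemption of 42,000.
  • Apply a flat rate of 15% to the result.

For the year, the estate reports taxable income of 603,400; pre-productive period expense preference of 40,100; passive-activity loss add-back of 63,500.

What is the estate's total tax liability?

Alternative minimum tax:
  Adjusted income: 603,400 + 40,100 + 63,500 = 707,000
  Less exemption 42,000 → base 665,000
  665,000 × 15% = 99,750

Regular tax:
  272,000 × 10% = 27,200
  331,400 × 19% = 62,966
  → 90,166

99,750 > 90,166, so the alternative minimum tax is the binding amount.

99,750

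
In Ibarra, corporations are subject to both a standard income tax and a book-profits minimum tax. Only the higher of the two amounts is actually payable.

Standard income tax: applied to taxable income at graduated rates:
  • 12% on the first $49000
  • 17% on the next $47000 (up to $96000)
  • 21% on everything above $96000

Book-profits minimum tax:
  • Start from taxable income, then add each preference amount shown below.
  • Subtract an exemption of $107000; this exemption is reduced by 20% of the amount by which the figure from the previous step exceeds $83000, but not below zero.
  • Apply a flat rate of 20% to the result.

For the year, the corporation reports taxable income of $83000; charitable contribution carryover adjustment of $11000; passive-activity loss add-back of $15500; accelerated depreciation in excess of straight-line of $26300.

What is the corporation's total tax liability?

$11660

Standard income tax:
  $49000 × 12% = $5880
  $34000 × 17% = $5780
  → $11660

Book-profits minimum tax:
  Adjusted income: $83000 + $11000 + $15500 + $26300 = $135800
  Exemption: $107000 − 20% × ($135800 − $83000) = $107000 − $10560 = $96440
  Base: $135800 − $96440 = $39360
  $39360 × 20% = $7872

$11660 > $7872, so the standard income tax governs.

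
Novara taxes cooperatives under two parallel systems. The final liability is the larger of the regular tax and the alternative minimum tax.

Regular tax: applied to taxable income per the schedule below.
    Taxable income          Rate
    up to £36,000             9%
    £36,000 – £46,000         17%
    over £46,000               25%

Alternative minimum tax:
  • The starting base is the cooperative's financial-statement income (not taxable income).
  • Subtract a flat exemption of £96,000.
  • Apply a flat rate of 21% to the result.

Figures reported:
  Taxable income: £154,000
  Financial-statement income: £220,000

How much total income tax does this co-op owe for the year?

Alternative minimum tax:
  Base (financial-statement income): £220,000
  Less exemption £96,000 → base £124,000
  £124,000 × 21% = £26,040

Regular tax:
  £36,000 × 9% = £3,240
  £10,000 × 17% = £1,700
  £108,000 × 25% = £27,000
  → £31,940

£31,940 > £26,040, so the regular tax governs.

£31,940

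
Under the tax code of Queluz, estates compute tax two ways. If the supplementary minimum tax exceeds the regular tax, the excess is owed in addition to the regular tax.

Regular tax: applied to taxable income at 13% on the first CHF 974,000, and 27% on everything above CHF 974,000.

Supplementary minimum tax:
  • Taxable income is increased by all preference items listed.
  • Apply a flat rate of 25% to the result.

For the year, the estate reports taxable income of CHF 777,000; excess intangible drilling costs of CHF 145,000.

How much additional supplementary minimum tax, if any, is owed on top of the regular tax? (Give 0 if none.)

Supplementary minimum tax:
  Adjusted income: CHF 777,000 + CHF 145,000 = CHF 922,000
  CHF 922,000 × 25% = CHF 230,500

Regular tax:
  CHF 777,000 × 13% = CHF 101,010

Excess of supplementary minimum tax over regular tax: CHF 230,500 − CHF 101,010 = CHF 129,490.

CHF 129,490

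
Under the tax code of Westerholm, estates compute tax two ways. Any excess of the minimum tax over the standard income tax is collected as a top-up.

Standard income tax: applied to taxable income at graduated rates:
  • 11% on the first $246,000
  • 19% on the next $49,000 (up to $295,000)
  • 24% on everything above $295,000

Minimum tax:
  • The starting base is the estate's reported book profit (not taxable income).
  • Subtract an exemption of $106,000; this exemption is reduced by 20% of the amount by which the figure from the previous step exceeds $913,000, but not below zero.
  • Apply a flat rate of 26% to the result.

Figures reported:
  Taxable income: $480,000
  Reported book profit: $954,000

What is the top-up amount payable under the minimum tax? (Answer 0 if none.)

$141,842

Minimum tax:
  Base (reported book profit): $954,000
  Exemption: $106,000 − 20% × ($954,000 − $913,000) = $106,000 − $8,200 = $97,800
  Base: $954,000 − $97,800 = $856,200
  $856,200 × 26% = $222,612

Standard income tax:
  $246,000 × 11% = $27,060
  $49,000 × 19% = $9,310
  $185,000 × 24% = $44,400
  → $80,770

Excess of minimum tax over standard income tax: $222,612 − $80,770 = $141,842.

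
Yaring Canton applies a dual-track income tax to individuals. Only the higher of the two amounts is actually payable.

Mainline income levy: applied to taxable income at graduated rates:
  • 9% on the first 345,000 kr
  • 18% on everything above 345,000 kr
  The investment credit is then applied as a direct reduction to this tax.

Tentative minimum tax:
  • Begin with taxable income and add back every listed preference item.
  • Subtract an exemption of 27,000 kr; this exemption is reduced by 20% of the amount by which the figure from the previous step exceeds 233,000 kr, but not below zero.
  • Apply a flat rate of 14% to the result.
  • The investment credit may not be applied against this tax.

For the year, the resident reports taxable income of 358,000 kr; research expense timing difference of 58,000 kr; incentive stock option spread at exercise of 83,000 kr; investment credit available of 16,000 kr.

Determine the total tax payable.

Mainline income levy:
  345,000 kr × 9% = 31,050 kr
  13,000 kr × 18% = 2,340 kr
  → 33,390 kr
  Less investment credit 16,000 kr → 17,390 kr

Tentative minimum tax:
  Adjusted income: 358,000 kr + 58,000 kr + 83,000 kr = 499,000 kr
  Exemption: 20% × (499,000 kr − 233,000 kr) = 53,200 kr ≥ 27,000 kr, so the exemption is fully phased out
  Base: 499,000 kr − 0 kr = 499,000 kr
  499,000 kr × 14% = 69,860 kr

69,860 kr > 17,390 kr, so the tentative minimum tax is the binding amount.

69,860 kr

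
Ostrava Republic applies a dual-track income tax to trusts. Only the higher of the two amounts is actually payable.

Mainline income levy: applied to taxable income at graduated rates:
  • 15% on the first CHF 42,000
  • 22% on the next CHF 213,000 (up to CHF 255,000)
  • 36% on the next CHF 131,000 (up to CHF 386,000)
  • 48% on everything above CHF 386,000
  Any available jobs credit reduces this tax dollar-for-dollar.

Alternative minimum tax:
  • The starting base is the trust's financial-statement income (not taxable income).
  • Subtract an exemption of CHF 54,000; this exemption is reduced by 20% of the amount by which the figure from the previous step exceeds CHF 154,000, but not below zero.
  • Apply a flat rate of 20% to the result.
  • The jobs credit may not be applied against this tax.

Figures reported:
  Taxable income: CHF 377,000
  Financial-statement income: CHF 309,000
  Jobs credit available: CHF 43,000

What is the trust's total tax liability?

CHF 57,200

Mainline income levy:
  CHF 42,000 × 15% = CHF 6,300
  CHF 213,000 × 22% = CHF 46,860
  CHF 122,000 × 36% = CHF 43,920
  → CHF 97,080
  Less jobs credit CHF 43,000 → CHF 54,080

Alternative minimum tax:
  Base (financial-statement income): CHF 309,000
  Exemption: CHF 54,000 − 20% × (CHF 309,000 − CHF 154,000) = CHF 54,000 − CHF 31,000 = CHF 23,000
  Base: CHF 309,000 − CHF 23,000 = CHF 286,000
  CHF 286,000 × 20% = CHF 57,200

CHF 57,200 > CHF 54,080, so the alternative minimum tax is the binding amount.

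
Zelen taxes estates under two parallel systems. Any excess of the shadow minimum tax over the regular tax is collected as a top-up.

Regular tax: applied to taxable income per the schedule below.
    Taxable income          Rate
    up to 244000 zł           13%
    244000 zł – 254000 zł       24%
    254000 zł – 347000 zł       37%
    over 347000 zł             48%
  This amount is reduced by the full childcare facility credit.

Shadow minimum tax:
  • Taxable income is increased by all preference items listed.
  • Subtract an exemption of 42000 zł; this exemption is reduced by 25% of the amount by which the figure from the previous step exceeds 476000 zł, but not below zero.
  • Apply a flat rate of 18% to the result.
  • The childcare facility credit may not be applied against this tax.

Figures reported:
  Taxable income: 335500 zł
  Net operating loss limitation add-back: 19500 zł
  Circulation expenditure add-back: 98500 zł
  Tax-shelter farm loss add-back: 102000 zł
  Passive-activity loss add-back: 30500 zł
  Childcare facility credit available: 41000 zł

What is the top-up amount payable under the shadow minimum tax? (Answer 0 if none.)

Shadow minimum tax:
  Adjusted income: 335500 zł + 19500 zł + 98500 zł + 102000 zł + 30500 zł = 586000 zł
  Exemption: 42000 zł − 25% × (586000 zł − 476000 zł) = 42000 zł − 27500 zł = 14500 zł
  Base: 586000 zł − 14500 zł = 571500 zł
  571500 zł × 18% = 102870 zł

Regular tax:
  244000 zł × 13% = 31720 zł
  10000 zł × 24% = 2400 zł
  81500 zł × 37% = 30155 zł
  → 64275 zł
  Less childcare facility credit 41000 zł → 23275 zł

Excess of shadow minimum tax over regular tax: 102870 zł − 23275 zł = 79595 zł.

79595 zł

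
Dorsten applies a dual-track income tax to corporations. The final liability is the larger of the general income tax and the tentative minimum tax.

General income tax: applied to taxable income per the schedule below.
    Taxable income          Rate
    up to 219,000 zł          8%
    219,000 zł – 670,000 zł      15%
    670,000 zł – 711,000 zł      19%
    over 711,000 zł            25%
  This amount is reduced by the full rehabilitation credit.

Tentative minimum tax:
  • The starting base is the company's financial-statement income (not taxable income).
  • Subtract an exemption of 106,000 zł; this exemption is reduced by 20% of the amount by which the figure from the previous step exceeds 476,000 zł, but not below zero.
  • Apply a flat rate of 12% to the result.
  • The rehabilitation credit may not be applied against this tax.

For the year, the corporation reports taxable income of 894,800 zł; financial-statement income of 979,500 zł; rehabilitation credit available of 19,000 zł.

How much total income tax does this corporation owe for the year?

Tentative minimum tax:
  Base (financial-statement income): 979,500 zł
  Exemption: 106,000 zł − 20% × (979,500 zł − 476,000 zł) = 106,000 zł − 100,700 zł = 5,300 zł
  Base: 979,500 zł − 5,300 zł = 974,200 zł
  974,200 zł × 12% = 116,904 zł

General income tax:
  219,000 zł × 8% = 17,520 zł
  451,000 zł × 15% = 67,650 zł
  41,000 zł × 19% = 7,790 zł
  183,800 zł × 25% = 45,950 zł
  → 138,910 zł
  Less rehabilitation credit 19,000 zł → 119,910 zł

119,910 zł > 116,904 zł, so the general income tax governs.

119,910 zł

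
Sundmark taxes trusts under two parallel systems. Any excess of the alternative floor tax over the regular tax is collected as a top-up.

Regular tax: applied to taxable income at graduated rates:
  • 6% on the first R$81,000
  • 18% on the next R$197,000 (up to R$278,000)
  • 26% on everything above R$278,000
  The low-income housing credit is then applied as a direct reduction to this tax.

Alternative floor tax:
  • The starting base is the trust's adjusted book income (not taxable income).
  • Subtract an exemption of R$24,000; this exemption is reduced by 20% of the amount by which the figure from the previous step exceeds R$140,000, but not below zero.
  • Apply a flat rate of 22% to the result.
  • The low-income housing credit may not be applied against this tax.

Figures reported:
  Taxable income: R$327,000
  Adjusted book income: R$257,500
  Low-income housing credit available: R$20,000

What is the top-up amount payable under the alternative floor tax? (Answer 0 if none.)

Alternative floor tax:
  Base (adjusted book income): R$257,500
  Exemption: R$24,000 − 20% × (R$257,500 − R$140,000) = R$24,000 − R$23,500 = R$500
  Base: R$257,500 − R$500 = R$257,000
  R$257,000 × 22% = R$56,540

Regular tax:
  R$81,000 × 6% = R$4,860
  R$197,000 × 18% = R$35,460
  R$49,000 × 26% = R$12,740
  → R$53,060
  Less low-income housing credit R$20,000 → R$33,060

Excess of alternative floor tax over regular tax: R$56,540 − R$33,060 = R$23,480.

R$23,480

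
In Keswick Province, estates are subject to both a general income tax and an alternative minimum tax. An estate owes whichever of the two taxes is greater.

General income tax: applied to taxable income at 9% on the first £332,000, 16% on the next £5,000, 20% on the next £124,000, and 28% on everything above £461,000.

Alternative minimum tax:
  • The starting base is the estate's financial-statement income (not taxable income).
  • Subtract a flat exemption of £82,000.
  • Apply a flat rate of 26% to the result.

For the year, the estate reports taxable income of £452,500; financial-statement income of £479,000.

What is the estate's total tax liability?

Alternative minimum tax:
  Base (financial-statement income): £479,000
  Less exemption £82,000 → base £397,000
  £397,000 × 26% = £103,220

General income tax:
  £332,000 × 9% = £29,880
  £5,000 × 16% = £800
  £115,500 × 20% = £23,100
  → £53,780

£103,220 > £53,780, so the alternative minimum tax is the binding amount.

£103,220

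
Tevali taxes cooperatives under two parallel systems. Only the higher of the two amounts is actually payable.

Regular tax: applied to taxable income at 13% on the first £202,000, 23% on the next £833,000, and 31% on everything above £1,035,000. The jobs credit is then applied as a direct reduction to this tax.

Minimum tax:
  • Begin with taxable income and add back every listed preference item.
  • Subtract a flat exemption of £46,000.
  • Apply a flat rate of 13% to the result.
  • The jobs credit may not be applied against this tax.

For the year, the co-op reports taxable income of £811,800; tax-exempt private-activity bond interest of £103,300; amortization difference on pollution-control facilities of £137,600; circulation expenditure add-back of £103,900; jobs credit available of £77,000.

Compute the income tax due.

£144,378

Regular tax:
  £202,000 × 13% = £26,260
  £609,800 × 23% = £140,254
  → £166,514
  Less jobs credit £77,000 → £89,514

Minimum tax:
  Adjusted income: £811,800 + £103,300 + £137,600 + £103,900 = £1,156,600
  Less exemption £46,000 → base £1,110,600
  £1,110,600 × 13% = £144,378

£144,378 > £89,514, so the minimum tax is the binding amount.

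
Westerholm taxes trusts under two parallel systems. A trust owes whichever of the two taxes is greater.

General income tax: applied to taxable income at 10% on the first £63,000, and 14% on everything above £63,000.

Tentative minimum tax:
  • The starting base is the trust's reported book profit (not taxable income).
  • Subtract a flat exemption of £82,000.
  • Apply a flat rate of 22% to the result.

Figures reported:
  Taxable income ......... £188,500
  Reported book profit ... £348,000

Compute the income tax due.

General income tax:
  £63,000 × 10% = £6,300
  £125,500 × 14% = £17,570
  → £23,870

Tentative minimum tax:
  Base (reported book profit): £348,000
  Less exemption £82,000 → base £266,000
  £266,000 × 22% = £58,520

£58,520 > £23,870, so the tentative minimum tax is the binding amount.

£58,520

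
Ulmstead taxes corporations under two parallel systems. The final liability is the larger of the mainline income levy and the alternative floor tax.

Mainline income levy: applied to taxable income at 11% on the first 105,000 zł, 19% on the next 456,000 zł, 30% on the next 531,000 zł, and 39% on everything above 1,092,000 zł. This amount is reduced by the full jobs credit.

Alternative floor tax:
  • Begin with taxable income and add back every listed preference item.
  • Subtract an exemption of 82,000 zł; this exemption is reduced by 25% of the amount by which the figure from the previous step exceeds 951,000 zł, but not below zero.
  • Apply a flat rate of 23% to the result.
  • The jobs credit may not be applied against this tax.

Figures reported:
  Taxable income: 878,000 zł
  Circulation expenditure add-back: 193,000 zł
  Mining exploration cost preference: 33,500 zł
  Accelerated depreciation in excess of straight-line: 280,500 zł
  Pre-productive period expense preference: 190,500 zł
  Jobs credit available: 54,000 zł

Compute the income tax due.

362,365 zł

Alternative floor tax:
  Adjusted income: 878,000 zł + 193,000 zł + 33,500 zł + 280,500 zł + 190,500 zł = 1,575,500 zł
  Exemption: 25% × (1,575,500 zł − 951,000 zł) = 156,125 zł ≥ 82,000 zł, so the exemption is fully phased out
  Base: 1,575,500 zł − 0 zł = 1,575,500 zł
  1,575,500 zł × 23% = 362,365 zł

Mainline income levy:
  105,000 zł × 11% = 11,550 zł
  456,000 zł × 19% = 86,640 zł
  317,000 zł × 30% = 95,100 zł
  → 193,290 zł
  Less jobs credit 54,000 zł → 139,290 zł

362,365 zł > 139,290 zł, so the alternative floor tax is the binding amount.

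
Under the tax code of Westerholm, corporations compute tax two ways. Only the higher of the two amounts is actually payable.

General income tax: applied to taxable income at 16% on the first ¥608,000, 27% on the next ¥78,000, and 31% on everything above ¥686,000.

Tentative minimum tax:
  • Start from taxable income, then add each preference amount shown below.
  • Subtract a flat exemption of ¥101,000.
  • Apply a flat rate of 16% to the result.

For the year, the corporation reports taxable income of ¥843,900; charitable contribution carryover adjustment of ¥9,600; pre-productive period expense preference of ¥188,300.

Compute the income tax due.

¥167,289

General income tax:
  ¥608,000 × 16% = ¥97,280
  ¥78,000 × 27% = ¥21,060
  ¥157,900 × 31% = ¥48,949
  → ¥167,289

Tentative minimum tax:
  Adjusted income: ¥843,900 + ¥9,600 + ¥188,300 = ¥1,041,800
  Less exemption ¥101,000 → base ¥940,800
  ¥940,800 × 16% = ¥150,528

¥167,289 > ¥150,528, so the general income tax governs.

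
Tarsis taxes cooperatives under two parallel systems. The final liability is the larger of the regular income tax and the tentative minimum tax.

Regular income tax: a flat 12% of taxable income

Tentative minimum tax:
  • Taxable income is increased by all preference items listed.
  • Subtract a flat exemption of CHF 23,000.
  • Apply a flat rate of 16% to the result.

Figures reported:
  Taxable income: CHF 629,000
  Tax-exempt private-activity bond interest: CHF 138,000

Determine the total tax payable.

CHF 119,040

Regular income tax:
  CHF 629,000 × 12% = CHF 75,480

Tentative minimum tax:
  Adjusted income: CHF 629,000 + CHF 138,000 = CHF 767,000
  Less exemption CHF 23,000 → base CHF 744,000
  CHF 744,000 × 16% = CHF 119,040

CHF 119,040 > CHF 75,480, so the tentative minimum tax is the binding amount.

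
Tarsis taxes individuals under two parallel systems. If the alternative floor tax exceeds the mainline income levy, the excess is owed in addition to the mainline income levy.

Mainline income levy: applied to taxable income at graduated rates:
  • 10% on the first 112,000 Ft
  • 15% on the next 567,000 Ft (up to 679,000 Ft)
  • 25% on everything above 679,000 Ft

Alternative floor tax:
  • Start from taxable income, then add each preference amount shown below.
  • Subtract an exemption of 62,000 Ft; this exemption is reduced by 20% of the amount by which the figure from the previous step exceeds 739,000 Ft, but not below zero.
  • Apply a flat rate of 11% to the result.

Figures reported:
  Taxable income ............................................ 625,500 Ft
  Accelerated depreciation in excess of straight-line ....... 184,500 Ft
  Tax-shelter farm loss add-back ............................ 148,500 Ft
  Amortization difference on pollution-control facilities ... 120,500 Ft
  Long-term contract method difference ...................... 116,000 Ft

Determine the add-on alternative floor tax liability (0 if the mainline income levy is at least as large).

43,225 Ft

Mainline income levy:
  112,000 Ft × 10% = 11,200 Ft
  513,500 Ft × 15% = 77,025 Ft
  → 88,225 Ft

Alternative floor tax:
  Adjusted income: 625,500 Ft + 184,500 Ft + 148,500 Ft + 120,500 Ft + 116,000 Ft = 1,195,000 Ft
  Exemption: 20% × (1,195,000 Ft − 739,000 Ft) = 91,200 Ft ≥ 62,000 Ft, so the exemption is fully phased out
  Base: 1,195,000 Ft − 0 Ft = 1,195,000 Ft
  1,195,000 Ft × 11% = 131,450 Ft

Excess of alternative floor tax over mainline income levy: 131,450 Ft − 88,225 Ft = 43,225 Ft.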